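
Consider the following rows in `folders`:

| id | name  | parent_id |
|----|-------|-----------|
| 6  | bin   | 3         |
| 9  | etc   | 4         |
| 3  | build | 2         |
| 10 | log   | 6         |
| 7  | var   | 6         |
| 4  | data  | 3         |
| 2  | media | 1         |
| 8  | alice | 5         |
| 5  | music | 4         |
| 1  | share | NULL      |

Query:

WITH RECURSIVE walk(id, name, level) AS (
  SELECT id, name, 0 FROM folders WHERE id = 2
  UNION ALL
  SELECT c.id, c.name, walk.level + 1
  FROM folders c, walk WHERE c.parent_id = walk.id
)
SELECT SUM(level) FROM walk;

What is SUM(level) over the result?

Base: id=2 (media) at level 0.
Iteration 1: rows with parent_id in {2} -> build (id 3, level 1).
Iteration 2: rows with parent_id in {3} -> data (id 4, level 2), bin (id 6, level 2).
Iteration 3: rows with parent_id in {4,6} -> music (id 5, level 3), var (id 7, level 3), etc (id 9, level 3), log (id 10, level 3).
Iteration 4: rows with parent_id in {5,7,9,10} -> alice (id 8, level 4).
Iteration 5: no rows with parent_id in {8}; recursion stops.
SUM(level) = 0 + 1 + 2 + 2 + 3 + 3 + 3 + 3 + 4 = 21.

21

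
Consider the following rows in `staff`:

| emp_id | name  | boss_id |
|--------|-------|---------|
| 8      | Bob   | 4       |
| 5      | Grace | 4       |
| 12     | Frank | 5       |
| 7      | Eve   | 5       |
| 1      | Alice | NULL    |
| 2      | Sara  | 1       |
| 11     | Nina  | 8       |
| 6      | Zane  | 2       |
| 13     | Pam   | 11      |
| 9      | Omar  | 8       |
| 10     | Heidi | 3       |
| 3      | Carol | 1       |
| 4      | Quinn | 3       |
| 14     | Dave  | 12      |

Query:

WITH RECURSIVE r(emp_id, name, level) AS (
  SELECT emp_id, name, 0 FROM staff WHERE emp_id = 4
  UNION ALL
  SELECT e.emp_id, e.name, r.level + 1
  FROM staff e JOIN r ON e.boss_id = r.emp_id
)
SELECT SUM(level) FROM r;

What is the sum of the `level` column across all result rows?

Base: emp_id=4 (Quinn) at level 0.
Iteration 1: rows with boss_id in {4} -> Grace (id 5, level 1), Bob (id 8, level 1).
Iteration 2: rows with boss_id in {5,8} -> Eve (id 7, level 2), Omar (id 9, level 2), Nina (id 11, level 2), Frank (id 12, level 2).
Iteration 3: rows with boss_id in {7,9,11,12} -> Pam (id 13, level 3), Dave (id 14, level 3).
Iteration 4: no rows with boss_id in {13,14}; recursion stops.
SUM(level) = 0 + 1 + 1 + 2 + 2 + 2 + 2 + 3 + 3 = 16.

16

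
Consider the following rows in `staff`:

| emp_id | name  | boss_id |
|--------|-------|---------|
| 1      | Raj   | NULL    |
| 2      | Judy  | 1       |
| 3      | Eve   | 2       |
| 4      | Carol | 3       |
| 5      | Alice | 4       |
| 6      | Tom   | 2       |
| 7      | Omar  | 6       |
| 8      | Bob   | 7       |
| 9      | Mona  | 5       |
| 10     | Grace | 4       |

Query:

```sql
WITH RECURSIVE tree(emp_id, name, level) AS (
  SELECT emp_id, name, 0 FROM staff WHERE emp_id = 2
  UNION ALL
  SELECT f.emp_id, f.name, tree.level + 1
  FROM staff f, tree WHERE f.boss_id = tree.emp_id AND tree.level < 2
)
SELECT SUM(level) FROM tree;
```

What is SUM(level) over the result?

Base: emp_id=2 (Judy) at level 0.
Iteration 1: rows with boss_id in {2} -> Eve (id 3, level 1), Tom (id 6, level 1).
Iteration 2: rows with boss_id in {3,6} -> Carol (id 4, level 2), Omar (id 7, level 2).
Iteration 3: level < 2 fails for all current rows; recursion stops.
SUM(level) = 0 + 1 + 1 + 2 + 2 = 6.

6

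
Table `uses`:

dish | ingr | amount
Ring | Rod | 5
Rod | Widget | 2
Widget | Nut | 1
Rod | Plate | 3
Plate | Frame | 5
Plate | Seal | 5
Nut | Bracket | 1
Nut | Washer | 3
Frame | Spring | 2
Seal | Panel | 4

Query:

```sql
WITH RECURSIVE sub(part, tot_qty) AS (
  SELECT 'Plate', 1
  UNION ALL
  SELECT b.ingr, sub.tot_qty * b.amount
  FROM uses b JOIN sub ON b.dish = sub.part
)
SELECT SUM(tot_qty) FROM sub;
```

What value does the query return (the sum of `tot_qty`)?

Base: (Plate, tot_qty=1).
Iteration 1: components of {Plate} -> Frame = 1*5 = 5, Seal = 1*5 = 5.
Iteration 2: components of {Frame,Seal} -> Panel = 5*4 = 20, Spring = 5*2 = 10.
Iteration 3: no further components; recursion stops.
SUM(tot_qty) = 1 + 5 + 5 + 10 + 20 = 41.

41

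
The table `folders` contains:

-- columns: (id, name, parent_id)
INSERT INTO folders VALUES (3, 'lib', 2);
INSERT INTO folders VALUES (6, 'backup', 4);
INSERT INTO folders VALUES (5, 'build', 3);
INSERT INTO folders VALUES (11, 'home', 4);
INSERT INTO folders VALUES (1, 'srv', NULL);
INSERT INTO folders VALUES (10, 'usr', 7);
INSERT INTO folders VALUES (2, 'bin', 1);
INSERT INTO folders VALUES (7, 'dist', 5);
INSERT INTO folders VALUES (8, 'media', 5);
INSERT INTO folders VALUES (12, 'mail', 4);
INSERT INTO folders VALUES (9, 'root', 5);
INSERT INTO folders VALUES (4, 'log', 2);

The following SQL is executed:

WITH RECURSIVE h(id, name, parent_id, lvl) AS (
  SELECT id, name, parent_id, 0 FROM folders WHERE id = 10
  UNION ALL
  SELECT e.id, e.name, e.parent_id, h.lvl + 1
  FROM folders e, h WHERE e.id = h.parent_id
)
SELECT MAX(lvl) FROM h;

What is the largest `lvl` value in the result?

Base: id=10 (usr), parent_id=7, lvl 0.
Iteration 1: join on id=7 -> dist (id 7, parent_id=5, lvl 1).
Iteration 2: join on id=5 -> build (id 5, parent_id=3, lvl 2).
Iteration 3: join on id=3 -> lib (id 3, parent_id=2, lvl 3).
Iteration 4: join on id=2 -> bin (id 2, parent_id=1, lvl 4).
Iteration 5: join on id=1 -> srv (id 1, parent_id=NULL, lvl 5).
Iteration 6: parent_id is NULL; no match; recursion stops.
lvl values: 0, 1, 2, 3, 4, 5; the maximum is 5.

5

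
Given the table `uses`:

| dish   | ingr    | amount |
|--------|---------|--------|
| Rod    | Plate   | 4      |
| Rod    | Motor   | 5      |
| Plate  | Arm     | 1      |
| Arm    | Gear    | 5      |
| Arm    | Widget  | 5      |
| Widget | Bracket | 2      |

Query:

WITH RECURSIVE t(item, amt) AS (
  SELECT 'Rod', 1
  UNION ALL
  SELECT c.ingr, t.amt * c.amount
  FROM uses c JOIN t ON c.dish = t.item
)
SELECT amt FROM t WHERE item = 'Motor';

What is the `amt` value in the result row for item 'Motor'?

Base: (Rod, amt=1).
Iteration 1: components of {Rod} -> Motor = 1*5 = 5, Plate = 1*4 = 4.
Iteration 2: components of {Motor,Plate} -> Arm = 4*1 = 4.
Iteration 3: components of {Arm} -> Gear = 4*5 = 20, Widget = 4*5 = 20.
Iteration 4: components of {Gear,Widget} -> Bracket = 20*2 = 40.
Iteration 5: no further components; recursion stops.

5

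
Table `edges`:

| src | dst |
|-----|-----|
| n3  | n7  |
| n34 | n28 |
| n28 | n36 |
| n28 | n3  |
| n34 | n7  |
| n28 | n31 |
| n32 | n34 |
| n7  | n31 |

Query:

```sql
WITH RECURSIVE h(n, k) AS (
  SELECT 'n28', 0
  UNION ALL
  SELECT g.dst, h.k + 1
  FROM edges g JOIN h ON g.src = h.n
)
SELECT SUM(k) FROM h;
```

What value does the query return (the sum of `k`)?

8

Base: (n28, k=0).
Iteration 1: edges from {n28} -> (n3, k=1), (n31, k=1), (n36, k=1).
Iteration 2: edges from {n3,n31,n36} -> (n7, k=2).
Iteration 3: edges from {n7} -> (n31, k=3).
Iteration 4: no outgoing edges from {n31}; recursion stops.
SUM(k) = 0 + 1 + 1 + 1 + 2 + 3 = 8.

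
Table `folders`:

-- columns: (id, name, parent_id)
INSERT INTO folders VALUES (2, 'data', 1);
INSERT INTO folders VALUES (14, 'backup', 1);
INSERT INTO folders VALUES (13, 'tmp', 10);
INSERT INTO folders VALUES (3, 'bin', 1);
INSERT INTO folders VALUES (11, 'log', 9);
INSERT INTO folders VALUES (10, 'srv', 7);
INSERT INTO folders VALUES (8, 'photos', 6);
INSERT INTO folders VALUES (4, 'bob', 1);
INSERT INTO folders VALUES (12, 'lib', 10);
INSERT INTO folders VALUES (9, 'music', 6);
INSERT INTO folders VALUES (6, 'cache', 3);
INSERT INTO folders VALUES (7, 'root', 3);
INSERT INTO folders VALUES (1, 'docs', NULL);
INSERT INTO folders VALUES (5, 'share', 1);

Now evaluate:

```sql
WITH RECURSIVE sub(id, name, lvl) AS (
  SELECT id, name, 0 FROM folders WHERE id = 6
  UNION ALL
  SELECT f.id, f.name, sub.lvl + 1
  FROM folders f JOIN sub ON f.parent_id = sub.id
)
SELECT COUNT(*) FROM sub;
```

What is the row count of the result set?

4

Base: id=6 (cache) at lvl 0.
Iteration 1: rows with parent_id in {6} -> photos (id 8, lvl 1), music (id 9, lvl 1).
Iteration 2: rows with parent_id in {8,9} -> log (id 11, lvl 2).
Iteration 3: no rows with parent_id in {11}; recursion stops.
Total rows emitted: 4.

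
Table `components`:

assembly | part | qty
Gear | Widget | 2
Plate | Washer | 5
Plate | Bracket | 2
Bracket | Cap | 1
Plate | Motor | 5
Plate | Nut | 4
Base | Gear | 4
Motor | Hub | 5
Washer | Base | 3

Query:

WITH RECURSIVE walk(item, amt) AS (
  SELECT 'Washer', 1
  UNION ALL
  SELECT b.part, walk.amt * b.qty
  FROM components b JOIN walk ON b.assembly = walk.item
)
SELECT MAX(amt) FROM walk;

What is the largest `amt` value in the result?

Base: (Washer, amt=1).
Iteration 1: components of {Washer} -> Base = 1*3 = 3.
Iteration 2: components of {Base} -> Gear = 3*4 = 12.
Iteration 3: components of {Gear} -> Widget = 12*2 = 24.
Iteration 4: no further components; recursion stops.
amt values: 1, 3, 12, 24; the maximum is 24.

24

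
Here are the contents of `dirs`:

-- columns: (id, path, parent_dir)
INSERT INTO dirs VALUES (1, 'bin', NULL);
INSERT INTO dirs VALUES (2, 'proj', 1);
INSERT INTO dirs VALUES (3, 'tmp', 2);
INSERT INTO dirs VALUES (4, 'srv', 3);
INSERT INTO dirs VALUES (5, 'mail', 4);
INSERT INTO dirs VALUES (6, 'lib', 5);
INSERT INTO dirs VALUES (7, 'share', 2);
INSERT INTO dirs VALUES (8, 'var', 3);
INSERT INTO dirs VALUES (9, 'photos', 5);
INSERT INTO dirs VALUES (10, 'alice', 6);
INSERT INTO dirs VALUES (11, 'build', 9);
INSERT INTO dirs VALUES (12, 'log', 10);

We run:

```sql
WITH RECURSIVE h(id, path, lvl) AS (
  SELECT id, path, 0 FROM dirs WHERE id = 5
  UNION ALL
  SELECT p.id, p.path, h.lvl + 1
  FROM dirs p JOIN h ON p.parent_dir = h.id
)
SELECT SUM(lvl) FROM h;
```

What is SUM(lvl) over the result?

Base: id=5 (mail) at lvl 0.
Iteration 1: rows with parent_dir in {5} -> lib (id 6, lvl 1), photos (id 9, lvl 1).
Iteration 2: rows with parent_dir in {6,9} -> alice (id 10, lvl 2), build (id 11, lvl 2).
Iteration 3: rows with parent_dir in {10,11} -> log (id 12, lvl 3).
Iteration 4: no rows with parent_dir in {12}; recursion stops.
SUM(lvl) = 0 + 1 + 1 + 2 + 2 + 3 = 9.

9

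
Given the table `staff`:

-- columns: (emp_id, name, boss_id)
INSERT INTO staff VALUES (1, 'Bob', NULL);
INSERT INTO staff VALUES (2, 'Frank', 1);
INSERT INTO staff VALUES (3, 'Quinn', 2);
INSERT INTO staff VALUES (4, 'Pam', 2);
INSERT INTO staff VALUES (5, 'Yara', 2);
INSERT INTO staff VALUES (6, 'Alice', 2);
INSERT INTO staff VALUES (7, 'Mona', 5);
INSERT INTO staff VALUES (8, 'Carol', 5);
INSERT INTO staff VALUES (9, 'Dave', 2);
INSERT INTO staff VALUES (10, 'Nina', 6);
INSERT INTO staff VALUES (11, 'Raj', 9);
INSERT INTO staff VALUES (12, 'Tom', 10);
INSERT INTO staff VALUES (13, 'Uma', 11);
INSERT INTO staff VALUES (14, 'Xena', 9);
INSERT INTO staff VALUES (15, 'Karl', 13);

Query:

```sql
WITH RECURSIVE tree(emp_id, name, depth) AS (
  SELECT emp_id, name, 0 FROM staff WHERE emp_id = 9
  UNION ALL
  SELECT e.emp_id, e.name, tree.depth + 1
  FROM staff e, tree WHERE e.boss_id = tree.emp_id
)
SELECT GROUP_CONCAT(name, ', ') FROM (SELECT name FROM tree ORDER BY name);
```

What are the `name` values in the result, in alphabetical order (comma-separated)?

Dave, Karl, Raj, Uma, Xena

Base: emp_id=9 (Dave) at depth 0.
Iteration 1: rows with boss_id in {9} -> Raj (id 11, depth 1), Xena (id 14, depth 1).
Iteration 2: rows with boss_id in {11,14} -> Uma (id 13, depth 2).
Iteration 3: rows with boss_id in {13} -> Karl (id 15, depth 3).
Iteration 4: no rows with boss_id in {15}; recursion stops.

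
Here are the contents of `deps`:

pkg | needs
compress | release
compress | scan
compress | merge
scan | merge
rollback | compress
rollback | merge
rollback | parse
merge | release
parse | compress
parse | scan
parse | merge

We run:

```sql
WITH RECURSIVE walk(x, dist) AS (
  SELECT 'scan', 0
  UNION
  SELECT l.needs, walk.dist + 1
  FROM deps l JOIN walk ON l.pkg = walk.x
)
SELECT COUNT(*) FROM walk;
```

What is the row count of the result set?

3

Base: (scan, dist=0).
Iteration 1: edges from {scan} -> (merge, dist=1).
Iteration 2: edges from {merge} -> (release, dist=2).
Iteration 3: no outgoing edges from {release}; recursion stops.
Total rows emitted: 3.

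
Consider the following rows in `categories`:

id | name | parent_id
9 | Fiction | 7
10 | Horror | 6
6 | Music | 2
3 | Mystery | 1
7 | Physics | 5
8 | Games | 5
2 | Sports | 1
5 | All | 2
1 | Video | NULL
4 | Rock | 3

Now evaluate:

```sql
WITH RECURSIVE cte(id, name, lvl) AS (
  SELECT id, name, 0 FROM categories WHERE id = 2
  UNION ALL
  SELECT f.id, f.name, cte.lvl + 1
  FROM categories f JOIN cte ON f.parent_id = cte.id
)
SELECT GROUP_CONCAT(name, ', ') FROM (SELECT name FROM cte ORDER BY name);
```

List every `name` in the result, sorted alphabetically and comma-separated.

Base: id=2 (Sports) at lvl 0.
Iteration 1: rows with parent_id in {2} -> All (id 5, lvl 1), Music (id 6, lvl 1).
Iteration 2: rows with parent_id in {5,6} -> Physics (id 7, lvl 2), Games (id 8, lvl 2), Horror (id 10, lvl 2).
Iteration 3: rows with parent_id in {7,8,10} -> Fiction (id 9, lvl 3).
Iteration 4: no rows with parent_id in {9}; recursion stops.

All, Fiction, Games, Horror, Music, Physics, Sports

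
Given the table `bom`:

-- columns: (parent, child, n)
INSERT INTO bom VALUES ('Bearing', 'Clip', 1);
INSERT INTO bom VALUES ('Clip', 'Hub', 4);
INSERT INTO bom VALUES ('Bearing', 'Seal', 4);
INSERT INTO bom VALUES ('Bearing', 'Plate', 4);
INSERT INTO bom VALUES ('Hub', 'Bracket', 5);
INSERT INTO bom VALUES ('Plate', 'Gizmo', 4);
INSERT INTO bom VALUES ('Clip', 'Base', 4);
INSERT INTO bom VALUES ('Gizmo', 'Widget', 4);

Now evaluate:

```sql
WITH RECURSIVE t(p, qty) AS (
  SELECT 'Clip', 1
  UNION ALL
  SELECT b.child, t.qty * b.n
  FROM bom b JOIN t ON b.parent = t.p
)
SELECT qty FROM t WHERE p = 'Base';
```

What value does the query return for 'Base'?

4

Base: (Clip, qty=1).
Iteration 1: components of {Clip} -> Base = 1*4 = 4, Hub = 1*4 = 4.
Iteration 2: components of {Base,Hub} -> Bracket = 4*5 = 20.
Iteration 3: no further components; recursion stops.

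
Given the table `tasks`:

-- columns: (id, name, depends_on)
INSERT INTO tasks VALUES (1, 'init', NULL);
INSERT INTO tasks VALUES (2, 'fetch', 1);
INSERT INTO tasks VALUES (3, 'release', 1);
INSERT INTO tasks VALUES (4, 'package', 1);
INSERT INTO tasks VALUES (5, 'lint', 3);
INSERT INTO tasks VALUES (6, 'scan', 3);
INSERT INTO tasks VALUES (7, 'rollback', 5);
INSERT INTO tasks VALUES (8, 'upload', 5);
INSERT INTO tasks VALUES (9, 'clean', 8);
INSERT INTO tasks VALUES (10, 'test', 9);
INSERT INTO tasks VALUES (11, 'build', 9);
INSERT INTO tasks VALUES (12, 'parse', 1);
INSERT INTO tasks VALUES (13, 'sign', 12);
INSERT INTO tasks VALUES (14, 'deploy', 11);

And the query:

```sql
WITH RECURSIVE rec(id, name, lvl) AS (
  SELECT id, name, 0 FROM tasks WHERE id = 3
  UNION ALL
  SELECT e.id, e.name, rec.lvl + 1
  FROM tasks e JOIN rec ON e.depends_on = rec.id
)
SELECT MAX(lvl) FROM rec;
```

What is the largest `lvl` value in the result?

5

Base: id=3 (release) at lvl 0.
Iteration 1: rows with depends_on in {3} -> lint (id 5, lvl 1), scan (id 6, lvl 1).
Iteration 2: rows with depends_on in {5,6} -> rollback (id 7, lvl 2), upload (id 8, lvl 2).
Iteration 3: rows with depends_on in {7,8} -> clean (id 9, lvl 3).
Iteration 4: rows with depends_on in {9} -> test (id 10, lvl 4), build (id 11, lvl 4).
Iteration 5: rows with depends_on in {10,11} -> deploy (id 14, lvl 5).
Iteration 6: no rows with depends_on in {14}; recursion stops.
lvl values: 0, 1, 1, 2, 2, 3, 4, 4, 5; the maximum is 5.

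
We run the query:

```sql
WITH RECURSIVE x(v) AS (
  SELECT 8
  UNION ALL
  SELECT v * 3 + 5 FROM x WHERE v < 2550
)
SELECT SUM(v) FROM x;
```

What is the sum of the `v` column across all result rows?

11459

Base: v=8.
Iteration 1: 8 < 2550 holds -> v = 8 * 3 + 5 = 29.
Iteration 2: 29 < 2550 holds -> v = 29 * 3 + 5 = 92.
Iteration 3: 92 < 2550 holds -> v = 92 * 3 + 5 = 281.
Iteration 4: 281 < 2550 holds -> v = 281 * 3 + 5 = 848.
Iteration 5: 848 < 2550 holds -> v = 848 * 3 + 5 = 2549.
Iteration 6: 2549 < 2550 holds -> v = 2549 * 3 + 5 = 7652.
Iteration 7: 7652 < 2550 fails; recursion stops.
SUM(v) = 8 + 29 + 92 + 281 + 848 + 2549 + 7652 = 11459.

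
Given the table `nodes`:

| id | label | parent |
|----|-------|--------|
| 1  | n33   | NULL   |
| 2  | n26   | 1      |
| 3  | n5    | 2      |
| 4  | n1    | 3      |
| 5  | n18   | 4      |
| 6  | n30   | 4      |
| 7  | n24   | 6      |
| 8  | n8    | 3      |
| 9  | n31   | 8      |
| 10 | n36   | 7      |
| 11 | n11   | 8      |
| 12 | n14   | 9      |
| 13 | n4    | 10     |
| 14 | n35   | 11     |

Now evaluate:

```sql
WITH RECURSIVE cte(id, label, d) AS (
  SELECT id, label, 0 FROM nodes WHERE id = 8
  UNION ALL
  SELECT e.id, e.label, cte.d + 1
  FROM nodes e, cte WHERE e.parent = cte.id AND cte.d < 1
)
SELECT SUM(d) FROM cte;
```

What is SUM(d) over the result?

Base: id=8 (n8) at d 0.
Iteration 1: rows with parent in {8} -> n31 (id 9, d 1), n11 (id 11, d 1).
Iteration 2: d < 1 fails for all current rows; recursion stops.
SUM(d) = 0 + 1 + 1 = 2.

2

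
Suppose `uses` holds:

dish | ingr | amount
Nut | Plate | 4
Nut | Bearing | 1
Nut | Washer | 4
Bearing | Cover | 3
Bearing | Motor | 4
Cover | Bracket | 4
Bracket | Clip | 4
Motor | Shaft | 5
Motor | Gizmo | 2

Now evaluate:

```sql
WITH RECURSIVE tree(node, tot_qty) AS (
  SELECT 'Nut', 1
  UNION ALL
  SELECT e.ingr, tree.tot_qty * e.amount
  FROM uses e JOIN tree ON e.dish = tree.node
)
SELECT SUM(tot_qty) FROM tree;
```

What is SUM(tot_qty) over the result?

105

Base: (Nut, tot_qty=1).
Iteration 1: components of {Nut} -> Bearing = 1*1 = 1, Plate = 1*4 = 4, Washer = 1*4 = 4.
Iteration 2: components of {Bearing,Plate,Washer} -> Cover = 1*3 = 3, Motor = 1*4 = 4.
Iteration 3: components of {Cover,Motor} -> Bracket = 3*4 = 12, Gizmo = 4*2 = 8, Shaft = 4*5 = 20.
Iteration 4: components of {Bracket,Gizmo,Shaft} -> Clip = 12*4 = 48.
Iteration 5: no further components; recursion stops.
SUM(tot_qty) = 1 + 4 + 1 + 4 + 3 + 4 + 12 + 20 + 8 + 48 = 105.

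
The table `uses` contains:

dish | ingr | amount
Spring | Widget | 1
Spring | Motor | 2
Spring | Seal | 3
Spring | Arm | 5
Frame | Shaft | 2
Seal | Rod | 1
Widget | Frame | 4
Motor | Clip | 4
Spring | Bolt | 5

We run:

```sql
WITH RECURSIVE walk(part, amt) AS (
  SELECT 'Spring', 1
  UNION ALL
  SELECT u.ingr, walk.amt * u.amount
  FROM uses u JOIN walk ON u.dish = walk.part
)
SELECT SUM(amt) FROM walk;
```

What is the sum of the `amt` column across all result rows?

Base: (Spring, amt=1).
Iteration 1: components of {Spring} -> Arm = 1*5 = 5, Bolt = 1*5 = 5, Motor = 1*2 = 2, Seal = 1*3 = 3, Widget = 1*1 = 1.
Iteration 2: components of {Arm,Bolt,Motor,Seal,Widget} -> Clip = 2*4 = 8, Frame = 1*4 = 4, Rod = 3*1 = 3.
Iteration 3: components of {Clip,Frame,Rod} -> Shaft = 4*2 = 8.
Iteration 4: no further components; recursion stops.
SUM(amt) = 1 + 5 + 5 + 1 + 2 + 3 + 4 + 8 + 3 + 8 = 40.

40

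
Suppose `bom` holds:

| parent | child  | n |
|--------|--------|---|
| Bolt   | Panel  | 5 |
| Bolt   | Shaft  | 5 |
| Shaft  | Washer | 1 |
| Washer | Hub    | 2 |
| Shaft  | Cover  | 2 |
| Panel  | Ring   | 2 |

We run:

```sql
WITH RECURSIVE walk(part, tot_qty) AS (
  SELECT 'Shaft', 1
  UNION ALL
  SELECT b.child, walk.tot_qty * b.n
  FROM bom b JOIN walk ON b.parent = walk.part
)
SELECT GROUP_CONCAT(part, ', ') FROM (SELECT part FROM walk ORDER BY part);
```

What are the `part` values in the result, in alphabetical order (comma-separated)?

Base: (Shaft, tot_qty=1).
Iteration 1: components of {Shaft} -> Cover = 1*2 = 2, Washer = 1*1 = 1.
Iteration 2: components of {Cover,Washer} -> Hub = 1*2 = 2.
Iteration 3: no further components; recursion stops.

Cover, Hub, Shaft, Washer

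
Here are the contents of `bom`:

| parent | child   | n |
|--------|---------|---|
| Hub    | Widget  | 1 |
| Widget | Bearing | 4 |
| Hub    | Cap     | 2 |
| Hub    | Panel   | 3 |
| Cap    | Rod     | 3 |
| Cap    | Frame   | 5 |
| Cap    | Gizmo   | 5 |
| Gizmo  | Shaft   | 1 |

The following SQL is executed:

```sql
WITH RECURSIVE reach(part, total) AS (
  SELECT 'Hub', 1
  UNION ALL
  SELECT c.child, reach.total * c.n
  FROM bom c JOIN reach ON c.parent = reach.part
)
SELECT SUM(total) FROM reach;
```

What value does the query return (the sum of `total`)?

Base: (Hub, total=1).
Iteration 1: components of {Hub} -> Cap = 1*2 = 2, Panel = 1*3 = 3, Widget = 1*1 = 1.
Iteration 2: components of {Cap,Panel,Widget} -> Bearing = 1*4 = 4, Frame = 2*5 = 10, Gizmo = 2*5 = 10, Rod = 2*3 = 6.
Iteration 3: components of {Bearing,Frame,Gizmo,Rod} -> Shaft = 10*1 = 10.
Iteration 4: no further components; recursion stops.
SUM(total) = 1 + 1 + 2 + 3 + 4 + 6 + 10 + 10 + 10 = 47.

47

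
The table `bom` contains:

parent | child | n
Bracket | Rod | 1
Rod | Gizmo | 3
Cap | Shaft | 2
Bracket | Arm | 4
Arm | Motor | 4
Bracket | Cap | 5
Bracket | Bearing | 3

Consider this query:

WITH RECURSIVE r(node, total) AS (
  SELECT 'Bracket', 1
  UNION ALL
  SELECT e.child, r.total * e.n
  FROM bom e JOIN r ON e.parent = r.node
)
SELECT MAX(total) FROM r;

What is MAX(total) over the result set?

16

Base: (Bracket, total=1).
Iteration 1: components of {Bracket} -> Arm = 1*4 = 4, Bearing = 1*3 = 3, Cap = 1*5 = 5, Rod = 1*1 = 1.
Iteration 2: components of {Arm,Bearing,Cap,Rod} -> Gizmo = 1*3 = 3, Motor = 4*4 = 16, Shaft = 5*2 = 10.
Iteration 3: no further components; recursion stops.
total values: 1, 4, 5, 1, 3, 16, 10, 3; the maximum is 16.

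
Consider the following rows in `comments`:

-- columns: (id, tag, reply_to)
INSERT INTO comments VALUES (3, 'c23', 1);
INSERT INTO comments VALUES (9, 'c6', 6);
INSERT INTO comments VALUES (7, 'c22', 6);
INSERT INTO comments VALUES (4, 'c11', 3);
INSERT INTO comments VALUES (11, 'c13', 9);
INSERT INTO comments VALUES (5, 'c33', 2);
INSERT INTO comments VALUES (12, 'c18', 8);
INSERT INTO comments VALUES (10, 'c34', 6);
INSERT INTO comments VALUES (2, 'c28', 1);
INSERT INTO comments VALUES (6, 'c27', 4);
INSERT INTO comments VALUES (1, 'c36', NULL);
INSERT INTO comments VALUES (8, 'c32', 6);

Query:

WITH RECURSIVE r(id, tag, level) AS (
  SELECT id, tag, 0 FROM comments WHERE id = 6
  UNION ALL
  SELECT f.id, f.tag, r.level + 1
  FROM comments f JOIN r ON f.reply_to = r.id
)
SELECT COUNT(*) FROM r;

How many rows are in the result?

Base: id=6 (c27) at level 0.
Iteration 1: rows with reply_to in {6} -> c22 (id 7, level 1), c32 (id 8, level 1), c6 (id 9, level 1), c34 (id 10, level 1).
Iteration 2: rows with reply_to in {7,8,9,10} -> c13 (id 11, level 2), c18 (id 12, level 2).
Iteration 3: no rows with reply_to in {11,12}; recursion stops.
Total rows emitted: 7.

7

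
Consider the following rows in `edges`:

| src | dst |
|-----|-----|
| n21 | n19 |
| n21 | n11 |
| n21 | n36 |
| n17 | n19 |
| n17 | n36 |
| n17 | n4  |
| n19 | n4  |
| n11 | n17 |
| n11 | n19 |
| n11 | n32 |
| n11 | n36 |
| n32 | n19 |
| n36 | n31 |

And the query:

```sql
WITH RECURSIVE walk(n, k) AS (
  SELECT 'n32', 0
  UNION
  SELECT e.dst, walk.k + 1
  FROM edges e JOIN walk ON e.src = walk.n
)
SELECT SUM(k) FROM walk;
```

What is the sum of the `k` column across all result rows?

Base: (n32, k=0).
Iteration 1: edges from {n32} -> (n19, k=1).
Iteration 2: edges from {n19} -> (n4, k=2).
Iteration 3: no outgoing edges from {n4}; recursion stops.
SUM(k) = 0 + 1 + 2 = 3.

3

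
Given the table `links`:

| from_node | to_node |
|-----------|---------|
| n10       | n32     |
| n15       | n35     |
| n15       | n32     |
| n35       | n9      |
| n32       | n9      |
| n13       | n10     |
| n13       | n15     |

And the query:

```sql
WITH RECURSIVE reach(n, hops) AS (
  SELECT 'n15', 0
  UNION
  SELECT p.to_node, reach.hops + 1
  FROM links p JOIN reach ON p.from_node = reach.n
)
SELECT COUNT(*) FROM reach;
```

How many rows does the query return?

4

Base: (n15, hops=0).
Iteration 1: edges from {n15} -> (n32, hops=1), (n35, hops=1).
Iteration 2: edges from {n32,n35} -> (n9, hops=2). [UNION drops 1 duplicate row(s)]
Iteration 3: no outgoing edges from {n9}; recursion stops.
Total rows emitted: 4.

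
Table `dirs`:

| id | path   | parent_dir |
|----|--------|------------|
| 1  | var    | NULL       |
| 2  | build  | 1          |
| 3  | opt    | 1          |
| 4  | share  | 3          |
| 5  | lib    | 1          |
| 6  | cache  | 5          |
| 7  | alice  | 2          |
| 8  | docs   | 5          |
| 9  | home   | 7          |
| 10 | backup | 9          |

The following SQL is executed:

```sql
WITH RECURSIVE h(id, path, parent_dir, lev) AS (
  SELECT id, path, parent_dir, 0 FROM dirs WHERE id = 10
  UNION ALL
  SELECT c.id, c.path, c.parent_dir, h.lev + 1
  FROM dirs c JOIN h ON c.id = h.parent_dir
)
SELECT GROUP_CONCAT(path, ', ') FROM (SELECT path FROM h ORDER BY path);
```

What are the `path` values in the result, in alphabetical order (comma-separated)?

Base: id=10 (backup), parent_dir=9, lev 0.
Iteration 1: join on id=9 -> home (id 9, parent_dir=7, lev 1).
Iteration 2: join on id=7 -> alice (id 7, parent_dir=2, lev 2).
Iteration 3: join on id=2 -> build (id 2, parent_dir=1, lev 3).
Iteration 4: join on id=1 -> var (id 1, parent_dir=NULL, lev 4).
Iteration 5: parent_dir is NULL; no match; recursion stops.

alice, backup, build, home, var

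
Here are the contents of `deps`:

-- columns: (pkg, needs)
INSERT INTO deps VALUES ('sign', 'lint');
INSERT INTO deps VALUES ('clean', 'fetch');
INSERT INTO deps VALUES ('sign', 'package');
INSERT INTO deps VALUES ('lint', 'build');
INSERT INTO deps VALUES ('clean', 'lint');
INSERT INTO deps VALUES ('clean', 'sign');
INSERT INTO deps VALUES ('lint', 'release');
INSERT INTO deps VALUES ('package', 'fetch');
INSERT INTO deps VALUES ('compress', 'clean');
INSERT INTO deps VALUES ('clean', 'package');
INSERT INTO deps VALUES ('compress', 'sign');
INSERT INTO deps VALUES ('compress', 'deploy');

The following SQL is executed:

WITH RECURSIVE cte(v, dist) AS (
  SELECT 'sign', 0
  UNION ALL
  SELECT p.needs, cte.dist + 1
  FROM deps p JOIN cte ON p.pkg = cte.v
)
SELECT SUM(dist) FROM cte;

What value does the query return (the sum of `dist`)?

Base: (sign, dist=0).
Iteration 1: edges from {sign} -> (lint, dist=1), (package, dist=1).
Iteration 2: edges from {lint,package} -> (build, dist=2), (fetch, dist=2), (release, dist=2).
Iteration 3: no outgoing edges from {build,fetch,release}; recursion stops.
SUM(dist) = 0 + 1 + 1 + 2 + 2 + 2 = 8.

8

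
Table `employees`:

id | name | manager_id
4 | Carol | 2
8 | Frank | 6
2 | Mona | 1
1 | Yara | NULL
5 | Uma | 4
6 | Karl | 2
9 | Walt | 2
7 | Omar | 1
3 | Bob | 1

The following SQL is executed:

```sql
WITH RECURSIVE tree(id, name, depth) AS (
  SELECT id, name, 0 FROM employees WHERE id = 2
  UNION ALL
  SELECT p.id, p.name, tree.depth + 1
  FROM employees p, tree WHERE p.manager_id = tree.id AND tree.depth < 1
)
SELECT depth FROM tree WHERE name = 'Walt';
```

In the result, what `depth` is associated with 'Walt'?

1

Base: id=2 (Mona) at depth 0.
Iteration 1: rows with manager_id in {2} -> Carol (id 4, depth 1), Karl (id 6, depth 1), Walt (id 9, depth 1).
Iteration 2: depth < 1 fails for all current rows; recursion stops.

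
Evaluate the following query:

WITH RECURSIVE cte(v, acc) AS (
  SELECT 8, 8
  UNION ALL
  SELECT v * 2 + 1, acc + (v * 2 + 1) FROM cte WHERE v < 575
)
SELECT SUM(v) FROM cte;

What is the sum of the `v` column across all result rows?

1136

Base: v=8, acc=8.
Iteration 1: 8 < 575 holds -> v = 8 * 2 + 1 = 17, acc = 8 + 17 = 25.
Iteration 2: 17 < 575 holds -> v = 17 * 2 + 1 = 35, acc = 25 + 35 = 60.
Iteration 3: 35 < 575 holds -> v = 35 * 2 + 1 = 71, acc = 60 + 71 = 131.
Iteration 4: 71 < 575 holds -> v = 71 * 2 + 1 = 143, acc = 131 + 143 = 274.
Iteration 5: 143 < 575 holds -> v = 143 * 2 + 1 = 287, acc = 274 + 287 = 561.
Iteration 6: 287 < 575 holds -> v = 287 * 2 + 1 = 575, acc = 561 + 575 = 1136.
Iteration 7: 575 < 575 fails; recursion stops.
SUM(v) = 8 + 17 + 35 + 71 + 143 + 287 + 575 = 1136.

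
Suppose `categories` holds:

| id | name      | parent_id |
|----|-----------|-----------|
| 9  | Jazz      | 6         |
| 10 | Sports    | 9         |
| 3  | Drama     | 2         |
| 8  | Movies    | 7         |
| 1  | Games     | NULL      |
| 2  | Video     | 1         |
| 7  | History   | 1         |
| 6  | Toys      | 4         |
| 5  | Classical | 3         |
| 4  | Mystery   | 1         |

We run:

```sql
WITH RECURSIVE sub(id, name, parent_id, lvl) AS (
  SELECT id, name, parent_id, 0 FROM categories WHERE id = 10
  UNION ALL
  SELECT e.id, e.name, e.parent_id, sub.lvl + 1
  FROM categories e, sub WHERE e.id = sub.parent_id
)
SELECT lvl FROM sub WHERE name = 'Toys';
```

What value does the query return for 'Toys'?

Base: id=10 (Sports), parent_id=9, lvl 0.
Iteration 1: join on id=9 -> Jazz (id 9, parent_id=6, lvl 1).
Iteration 2: join on id=6 -> Toys (id 6, parent_id=4, lvl 2).
Iteration 3: join on id=4 -> Mystery (id 4, parent_id=1, lvl 3).
Iteration 4: join on id=1 -> Games (id 1, parent_id=NULL, lvl 4).
Iteration 5: parent_id is NULL; no match; recursion stops.

2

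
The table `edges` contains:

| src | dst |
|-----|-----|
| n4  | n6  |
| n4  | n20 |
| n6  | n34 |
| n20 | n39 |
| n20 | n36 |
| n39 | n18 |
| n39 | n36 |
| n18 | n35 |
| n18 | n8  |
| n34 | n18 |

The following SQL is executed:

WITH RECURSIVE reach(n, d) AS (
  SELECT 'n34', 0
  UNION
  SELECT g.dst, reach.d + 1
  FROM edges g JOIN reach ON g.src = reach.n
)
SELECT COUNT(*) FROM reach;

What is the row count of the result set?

4

Base: (n34, d=0).
Iteration 1: edges from {n34} -> (n18, d=1).
Iteration 2: edges from {n18} -> (n35, d=2), (n8, d=2).
Iteration 3: no outgoing edges from {n35,n8}; recursion stops.
Total rows emitted: 4.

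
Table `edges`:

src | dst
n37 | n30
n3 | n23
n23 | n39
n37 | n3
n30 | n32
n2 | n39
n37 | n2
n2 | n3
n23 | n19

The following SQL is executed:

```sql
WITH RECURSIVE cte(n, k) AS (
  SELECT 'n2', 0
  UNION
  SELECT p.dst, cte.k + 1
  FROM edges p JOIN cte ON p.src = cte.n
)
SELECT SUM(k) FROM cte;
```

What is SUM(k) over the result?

10

Base: (n2, k=0).
Iteration 1: edges from {n2} -> (n3, k=1), (n39, k=1).
Iteration 2: edges from {n3,n39} -> (n23, k=2).
Iteration 3: edges from {n23} -> (n19, k=3), (n39, k=3).
Iteration 4: no outgoing edges from {n19,n39}; recursion stops.
SUM(k) = 0 + 1 + 1 + 2 + 3 + 3 = 10.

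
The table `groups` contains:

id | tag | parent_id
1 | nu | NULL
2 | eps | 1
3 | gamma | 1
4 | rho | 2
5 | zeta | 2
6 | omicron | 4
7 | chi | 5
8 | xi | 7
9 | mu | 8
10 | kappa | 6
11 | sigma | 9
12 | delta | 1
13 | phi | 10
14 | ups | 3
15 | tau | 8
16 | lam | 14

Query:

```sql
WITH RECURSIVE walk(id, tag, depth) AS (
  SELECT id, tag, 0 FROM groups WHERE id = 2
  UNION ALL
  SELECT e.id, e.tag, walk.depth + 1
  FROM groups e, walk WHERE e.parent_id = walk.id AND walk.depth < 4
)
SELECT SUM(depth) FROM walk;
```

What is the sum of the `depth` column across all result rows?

Base: id=2 (eps) at depth 0.
Iteration 1: rows with parent_id in {2} -> rho (id 4, depth 1), zeta (id 5, depth 1).
Iteration 2: rows with parent_id in {4,5} -> omicron (id 6, depth 2), chi (id 7, depth 2).
Iteration 3: rows with parent_id in {6,7} -> xi (id 8, depth 3), kappa (id 10, depth 3).
Iteration 4: rows with parent_id in {8,10} -> mu (id 9, depth 4), phi (id 13, depth 4), tau (id 15, depth 4).
Iteration 5: depth < 4 fails for all current rows; recursion stops.
SUM(depth) = 0 + 1 + 1 + 2 + 2 + 3 + 3 + 4 + 4 + 4 = 24.

24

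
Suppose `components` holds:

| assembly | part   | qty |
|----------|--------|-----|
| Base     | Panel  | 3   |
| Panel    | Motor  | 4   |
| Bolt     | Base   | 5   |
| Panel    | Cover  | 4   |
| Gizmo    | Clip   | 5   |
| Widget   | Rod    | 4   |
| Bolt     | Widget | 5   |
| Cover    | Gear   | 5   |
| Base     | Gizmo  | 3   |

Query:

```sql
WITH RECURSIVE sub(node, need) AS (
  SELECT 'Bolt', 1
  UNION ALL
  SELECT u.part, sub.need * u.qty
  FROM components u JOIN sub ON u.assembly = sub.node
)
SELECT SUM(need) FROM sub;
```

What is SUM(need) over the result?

556

Base: (Bolt, need=1).
Iteration 1: components of {Bolt} -> Base = 1*5 = 5, Widget = 1*5 = 5.
Iteration 2: components of {Base,Widget} -> Gizmo = 5*3 = 15, Panel = 5*3 = 15, Rod = 5*4 = 20.
Iteration 3: components of {Gizmo,Panel,Rod} -> Clip = 15*5 = 75, Cover = 15*4 = 60, Motor = 15*4 = 60.
Iteration 4: components of {Clip,Cover,Motor} -> Gear = 60*5 = 300.
Iteration 5: no further components; recursion stops.
SUM(need) = 1 + 5 + 5 + 15 + 15 + 20 + 75 + 60 + 60 + 300 = 556.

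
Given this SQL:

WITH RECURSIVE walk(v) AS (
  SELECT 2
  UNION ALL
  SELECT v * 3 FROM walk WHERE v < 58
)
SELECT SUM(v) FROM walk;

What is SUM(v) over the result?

242

Base: v=2.
Iteration 1: 2 < 58 holds -> v = 2 * 3 = 6.
Iteration 2: 6 < 58 holds -> v = 6 * 3 = 18.
Iteration 3: 18 < 58 holds -> v = 18 * 3 = 54.
Iteration 4: 54 < 58 holds -> v = 54 * 3 = 162.
Iteration 5: 162 < 58 fails; recursion stops.
SUM(v) = 2 + 6 + 18 + 54 + 162 = 242.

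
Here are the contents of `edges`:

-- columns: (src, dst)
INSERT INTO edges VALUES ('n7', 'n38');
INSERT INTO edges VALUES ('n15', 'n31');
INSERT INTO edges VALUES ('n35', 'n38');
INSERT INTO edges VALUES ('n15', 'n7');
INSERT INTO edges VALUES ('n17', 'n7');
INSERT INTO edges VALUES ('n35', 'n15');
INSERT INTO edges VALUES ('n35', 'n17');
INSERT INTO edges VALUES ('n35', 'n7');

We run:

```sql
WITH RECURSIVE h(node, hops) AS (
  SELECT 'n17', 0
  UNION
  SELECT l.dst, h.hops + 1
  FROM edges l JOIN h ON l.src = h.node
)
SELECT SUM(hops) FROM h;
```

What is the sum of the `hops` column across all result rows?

Base: (n17, hops=0).
Iteration 1: edges from {n17} -> (n7, hops=1).
Iteration 2: edges from {n7} -> (n38, hops=2).
Iteration 3: no outgoing edges from {n38}; recursion stops.
SUM(hops) = 0 + 1 + 2 = 3.

3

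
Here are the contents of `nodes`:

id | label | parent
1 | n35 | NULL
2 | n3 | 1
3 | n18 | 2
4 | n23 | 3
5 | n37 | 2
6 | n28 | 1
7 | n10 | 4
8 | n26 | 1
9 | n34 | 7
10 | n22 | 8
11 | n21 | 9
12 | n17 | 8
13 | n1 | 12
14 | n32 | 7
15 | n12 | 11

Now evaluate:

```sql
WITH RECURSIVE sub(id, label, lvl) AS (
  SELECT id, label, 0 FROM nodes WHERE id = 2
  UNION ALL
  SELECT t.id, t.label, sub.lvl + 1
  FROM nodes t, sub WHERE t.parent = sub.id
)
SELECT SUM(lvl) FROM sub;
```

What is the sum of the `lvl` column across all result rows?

Base: id=2 (n3) at lvl 0.
Iteration 1: rows with parent in {2} -> n18 (id 3, lvl 1), n37 (id 5, lvl 1).
Iteration 2: rows with parent in {3,5} -> n23 (id 4, lvl 2).
Iteration 3: rows with parent in {4} -> n10 (id 7, lvl 3).
Iteration 4: rows with parent in {7} -> n34 (id 9, lvl 4), n32 (id 14, lvl 4).
Iteration 5: rows with parent in {9,14} -> n21 (id 11, lvl 5).
Iteration 6: rows with parent in {11} -> n12 (id 15, lvl 6).
Iteration 7: no rows with parent in {15}; recursion stops.
SUM(lvl) = 0 + 1 + 1 + 2 + 3 + 4 + 4 + 5 + 6 = 26.

26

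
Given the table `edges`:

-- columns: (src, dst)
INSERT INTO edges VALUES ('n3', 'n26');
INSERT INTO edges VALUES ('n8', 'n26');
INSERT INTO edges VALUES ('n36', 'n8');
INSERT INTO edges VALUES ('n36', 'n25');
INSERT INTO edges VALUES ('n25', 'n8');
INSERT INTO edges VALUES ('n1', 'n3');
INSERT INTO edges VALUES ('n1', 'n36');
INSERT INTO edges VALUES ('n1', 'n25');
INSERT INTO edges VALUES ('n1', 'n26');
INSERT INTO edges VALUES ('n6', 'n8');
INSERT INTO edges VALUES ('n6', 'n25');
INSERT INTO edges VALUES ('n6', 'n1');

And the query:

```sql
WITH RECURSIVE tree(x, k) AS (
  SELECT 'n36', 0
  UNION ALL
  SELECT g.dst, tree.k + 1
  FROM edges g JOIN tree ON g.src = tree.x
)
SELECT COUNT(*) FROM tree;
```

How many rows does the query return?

6

Base: (n36, k=0).
Iteration 1: edges from {n36} -> (n25, k=1), (n8, k=1).
Iteration 2: edges from {n25,n8} -> (n26, k=2), (n8, k=2).
Iteration 3: edges from {n26,n8} -> (n26, k=3).
Iteration 4: no outgoing edges from {n26}; recursion stops.
Total rows emitted: 6.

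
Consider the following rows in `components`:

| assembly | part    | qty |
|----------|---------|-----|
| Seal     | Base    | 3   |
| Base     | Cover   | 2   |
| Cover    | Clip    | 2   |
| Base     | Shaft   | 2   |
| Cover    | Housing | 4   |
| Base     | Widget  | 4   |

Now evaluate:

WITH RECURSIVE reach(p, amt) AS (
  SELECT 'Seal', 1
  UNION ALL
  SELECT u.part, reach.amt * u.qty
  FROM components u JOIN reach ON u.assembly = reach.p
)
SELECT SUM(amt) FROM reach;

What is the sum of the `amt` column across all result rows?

64

Base: (Seal, amt=1).
Iteration 1: components of {Seal} -> Base = 1*3 = 3.
Iteration 2: components of {Base} -> Cover = 3*2 = 6, Shaft = 3*2 = 6, Widget = 3*4 = 12.
Iteration 3: components of {Cover,Shaft,Widget} -> Clip = 6*2 = 12, Housing = 6*4 = 24.
Iteration 4: no further components; recursion stops.
SUM(amt) = 1 + 3 + 6 + 6 + 12 + 12 + 24 = 64.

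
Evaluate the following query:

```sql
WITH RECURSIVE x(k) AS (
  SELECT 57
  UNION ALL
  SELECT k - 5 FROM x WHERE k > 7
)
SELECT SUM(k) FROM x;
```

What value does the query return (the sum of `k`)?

Base: k=57.
Iteration 1: 57 > 7 holds -> k = 57 - 5 = 52.
Iteration 2: 52 > 7 holds -> k = 52 - 5 = 47.
Iteration 3: 47 > 7 holds -> k = 47 - 5 = 42.
Iteration 4: 42 > 7 holds -> k = 42 - 5 = 37.
Iteration 5: 37 > 7 holds -> k = 37 - 5 = 32.
Iteration 6: 32 > 7 holds -> k = 32 - 5 = 27.
Iteration 7: 27 > 7 holds -> k = 27 - 5 = 22.
Iteration 8: 22 > 7 holds -> k = 22 - 5 = 17.
Iteration 9: 17 > 7 holds -> k = 17 - 5 = 12.
Iteration 10: 12 > 7 holds -> k = 12 - 5 = 7.
Iteration 11: 7 > 7 fails; recursion stops.
SUM(k) = 57 + 52 + 47 + 42 + 37 + 32 + 27 + 22 + 17 + 12 + 7 = 352.

352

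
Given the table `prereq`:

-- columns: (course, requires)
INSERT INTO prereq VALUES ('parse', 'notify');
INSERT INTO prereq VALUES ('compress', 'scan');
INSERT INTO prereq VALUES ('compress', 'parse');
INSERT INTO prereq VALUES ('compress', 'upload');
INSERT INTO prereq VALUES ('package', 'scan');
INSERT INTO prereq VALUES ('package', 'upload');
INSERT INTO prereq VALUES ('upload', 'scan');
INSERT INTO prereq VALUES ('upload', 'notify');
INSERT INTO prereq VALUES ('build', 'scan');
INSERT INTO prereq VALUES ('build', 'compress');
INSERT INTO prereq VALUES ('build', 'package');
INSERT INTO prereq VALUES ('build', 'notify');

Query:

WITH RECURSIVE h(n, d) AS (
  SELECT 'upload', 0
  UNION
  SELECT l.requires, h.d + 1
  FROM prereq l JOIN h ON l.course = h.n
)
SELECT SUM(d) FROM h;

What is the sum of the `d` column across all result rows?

2

Base: (upload, d=0).
Iteration 1: edges from {upload} -> (notify, d=1), (scan, d=1).
Iteration 2: no outgoing edges from {notify,scan}; recursion stops.
SUM(d) = 0 + 1 + 1 = 2.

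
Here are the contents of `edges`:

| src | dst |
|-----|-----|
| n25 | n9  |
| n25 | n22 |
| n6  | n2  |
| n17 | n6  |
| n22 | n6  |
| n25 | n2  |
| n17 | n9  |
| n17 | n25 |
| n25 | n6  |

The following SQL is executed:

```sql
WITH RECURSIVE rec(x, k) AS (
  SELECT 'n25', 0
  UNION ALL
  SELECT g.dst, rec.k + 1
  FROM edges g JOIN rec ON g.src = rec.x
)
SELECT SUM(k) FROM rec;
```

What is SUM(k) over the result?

Base: (n25, k=0).
Iteration 1: edges from {n25} -> (n2, k=1), (n22, k=1), (n6, k=1), (n9, k=1).
Iteration 2: edges from {n2,n22,n6,n9} -> (n2, k=2), (n6, k=2).
Iteration 3: edges from {n2,n6} -> (n2, k=3).
Iteration 4: no outgoing edges from {n2}; recursion stops.
SUM(k) = 0 + 1 + 1 + 1 + 1 + 2 + 2 + 3 = 11.

11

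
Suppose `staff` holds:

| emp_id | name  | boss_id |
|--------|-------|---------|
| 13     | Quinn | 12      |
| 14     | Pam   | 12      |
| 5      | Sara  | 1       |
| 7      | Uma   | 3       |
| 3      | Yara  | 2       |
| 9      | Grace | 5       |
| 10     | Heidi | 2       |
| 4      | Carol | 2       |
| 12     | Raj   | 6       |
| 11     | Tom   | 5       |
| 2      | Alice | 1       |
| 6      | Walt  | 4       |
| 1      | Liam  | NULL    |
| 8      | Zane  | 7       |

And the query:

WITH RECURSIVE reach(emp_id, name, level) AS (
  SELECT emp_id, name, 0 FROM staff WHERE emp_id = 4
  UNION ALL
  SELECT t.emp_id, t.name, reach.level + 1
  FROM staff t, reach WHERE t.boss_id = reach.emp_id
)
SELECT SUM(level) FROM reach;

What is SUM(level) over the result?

9

Base: emp_id=4 (Carol) at level 0.
Iteration 1: rows with boss_id in {4} -> Walt (id 6, level 1).
Iteration 2: rows with boss_id in {6} -> Raj (id 12, level 2).
Iteration 3: rows with boss_id in {12} -> Quinn (id 13, level 3), Pam (id 14, level 3).
Iteration 4: no rows with boss_id in {13,14}; recursion stops.
SUM(level) = 0 + 1 + 2 + 3 + 3 = 9.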